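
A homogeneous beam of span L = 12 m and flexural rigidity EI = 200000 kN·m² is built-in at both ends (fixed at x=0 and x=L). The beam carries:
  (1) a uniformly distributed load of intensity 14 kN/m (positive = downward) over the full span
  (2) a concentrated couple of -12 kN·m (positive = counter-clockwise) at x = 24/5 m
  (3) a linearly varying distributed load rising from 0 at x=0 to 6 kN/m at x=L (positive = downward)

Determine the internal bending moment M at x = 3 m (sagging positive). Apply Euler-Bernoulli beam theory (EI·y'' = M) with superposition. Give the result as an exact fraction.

Load 1 — uniform load w=14 kN/m over full span:
  M_1 = wLx/2 - wL²/12 - wx²/2 = 14·12·3/2 - 14·12²/12 - 14·3²/2 = 21 kN·m
Load 2 — applied couple M₀=-12 kN·m at a=24/5 m (b=L-a=36/5):
  M_2 = R_Ax - M_A  [x≤a] with R_A=-36/25, M_A=-36/25 = (-36/25)·3 - (-36/25) = -72/25 kN·m
Load 3 — triangular load w₀=6 kN/m (0→w₀ over full span):
  M_3 = 3w₀Lx/20 - w₀L²/30 - w₀x³/(6L) = 3·6·12·3/20 - 6·12²/30 - 6·3³/(6·12) = 27/20 kN·m
Superposition: M = Σ M_i = 1947/100 kN·m ≈ 19.470000 kN·m

M(3) = 1947/100 kN·m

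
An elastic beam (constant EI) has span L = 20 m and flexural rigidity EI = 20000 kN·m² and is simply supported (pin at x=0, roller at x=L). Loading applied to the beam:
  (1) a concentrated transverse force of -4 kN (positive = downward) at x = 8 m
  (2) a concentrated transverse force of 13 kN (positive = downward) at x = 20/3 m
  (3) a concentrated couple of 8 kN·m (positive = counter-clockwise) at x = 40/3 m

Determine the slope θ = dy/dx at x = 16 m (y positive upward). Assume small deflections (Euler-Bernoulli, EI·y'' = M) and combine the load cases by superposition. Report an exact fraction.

Load 1 — point force P=-4 kN at a=8 m (b=L-a=12):
  θ_1 = -Pa(2L²-6Lx+3x²+a²)/(6LEI)  [x>a] = -(-4)·8·(2·20²-6·20·16+3·16²+8²)/(6·20·20000) = -12/3125 rad
Load 2 — point force P=13 kN at a=20/3 m (b=L-a=40/3):
  θ_2 = -Pa(2L²-6Lx+3x²+a²)/(6LEI)  [x>a] = -13·(20/3)·(2·20²-6·20·16+3·16²+(20/3)²)/(6·20·20000) = 2249/202500 rad
Load 3 — applied couple M₀=8 kN·m at a=40/3 m (b=L-a=20/3):
  θ_3 = (M₀x²/(2L)-M₀(x-a)+C₁)/EI  [x>a] with C₁=M₀(3b²-L²)/(6L)=-160/9 = (8·16²/(2·20)-8·(16-(40/3))+(-160/9))/20000 = 17/28125 rad
Superposition: θ = Σ θ_i = 7969/1012500 rad ≈ 0.007871 rad

θ(16) = 7969/1012500 rad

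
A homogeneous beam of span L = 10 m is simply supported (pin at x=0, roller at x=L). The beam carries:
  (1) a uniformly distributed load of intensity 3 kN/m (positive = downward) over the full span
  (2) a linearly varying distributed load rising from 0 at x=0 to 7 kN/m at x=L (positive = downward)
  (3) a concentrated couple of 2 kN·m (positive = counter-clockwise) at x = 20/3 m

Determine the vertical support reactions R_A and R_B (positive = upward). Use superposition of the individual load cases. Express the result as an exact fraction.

Load 1 — uniform load w=3 kN/m over full span:
  R_A = wL/2 = 3·10/2 = 15 kN
  R_B = wL/2 = 3·10/2 = 15 kN
Load 2 — triangular load w₀=7 kN/m (0→w₀ over full span):
  R_A = w₀L/6 = 7·10/6 = 35/3 kN
  R_B = w₀L/3 = 7·10/3 = 70/3 kN
Load 3 — applied couple M₀=2 kN·m at a=20/3 m (b=L-a=10/3):
  R_A = M₀/L = 2/10 = 1/5 kN
  R_B = -M₀/L = -2/10 = -1/5 kN
Superposition: R_A = 403/15 kN, R_B = 572/15 kN

R_A = 403/15 kN, R_B = 572/15 kN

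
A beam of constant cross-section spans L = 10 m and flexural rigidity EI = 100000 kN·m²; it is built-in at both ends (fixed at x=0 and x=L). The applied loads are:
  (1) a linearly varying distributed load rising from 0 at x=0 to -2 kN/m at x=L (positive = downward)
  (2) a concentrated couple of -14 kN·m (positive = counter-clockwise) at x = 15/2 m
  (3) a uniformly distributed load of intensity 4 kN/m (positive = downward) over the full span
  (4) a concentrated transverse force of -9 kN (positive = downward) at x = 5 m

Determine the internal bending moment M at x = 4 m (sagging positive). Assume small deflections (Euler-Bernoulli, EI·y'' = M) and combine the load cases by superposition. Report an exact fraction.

M(4) = 67/24 kN·m

Load 1 — triangular load w₀=-2 kN/m (0→w₀ over full span):
  M_1 = 3w₀Lx/20 - w₀L²/30 - w₀x³/(6L) = 3·(-2)·10·4/20 - (-2)·10²/30 - (-2)·4³/(6·10) = -16/5 kN·m
Load 2 — applied couple M₀=-14 kN·m at a=15/2 m (b=L-a=5/2):
  M_2 = R_Ax - M_A  [x≤a] with R_A=-63/40, M_A=-35/8 = (-63/40)·4 - (-35/8) = -77/40 kN·m
Load 3 — uniform load w=4 kN/m over full span:
  M_3 = wLx/2 - wL²/12 - wx²/2 = 4·10·4/2 - 4·10²/12 - 4·4²/2 = 44/3 kN·m
Load 4 — point force P=-9 kN at a=5 m (b=L-a=5):
  M_4 = Pb²(3a+b)x/L³ - Pab²/L²  [x≤a] = (-9)·5²·(3·5+5)·4/10³ - (-9)·5·5²/10² = -27/4 kN·m
Superposition: M = Σ M_i = 67/24 kN·m ≈ 2.791667 kN·m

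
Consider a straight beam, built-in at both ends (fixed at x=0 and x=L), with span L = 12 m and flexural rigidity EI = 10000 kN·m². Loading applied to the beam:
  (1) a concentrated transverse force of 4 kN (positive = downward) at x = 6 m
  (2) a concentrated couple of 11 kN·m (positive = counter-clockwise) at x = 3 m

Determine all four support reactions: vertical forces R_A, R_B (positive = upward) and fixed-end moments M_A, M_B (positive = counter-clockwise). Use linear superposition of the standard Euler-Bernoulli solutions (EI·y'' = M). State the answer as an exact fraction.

Load 1 — point force P=4 kN at a=6 m (b=L-a=6):
  R_A = Pb²(3a+b)/L³ = 4·6²·(3·6+6)/12³ = 2 kN
  M_A = Pab²/L² = 4·6·6²/12² = 6 kN·m
  R_B = Pa²(a+3b)/L³ = 4·6²·(6+3·6)/12³ = 2 kN
  M_B = -Pa²b/L² = -4·6²·6/12² = -6 kN·m
Load 2 — applied couple M₀=11 kN·m at a=3 m (b=L-a=9):
  R_A = 6M₀ab/L³ = 6·11·3·9/12³ = 33/32 kN
  M_A = M₀b(2a-b)/L² = 11·9·(2·3-9)/12² = -33/16 kN·m
  R_B = -6M₀ab/L³ = -6·11·3·9/12³ = -33/32 kN
  M_B = M₀a(2b-a)/L² = 11·3·(2·9-3)/12² = 55/16 kN·m
Superposition: R_A = 97/32 kN, M_A = 63/16 kN·m, R_B = 31/32 kN, M_B = -41/16 kN·m

R_A = 97/32 kN, M_A = 63/16 kN·m, R_B = 31/32 kN, M_B = -41/16 kN·m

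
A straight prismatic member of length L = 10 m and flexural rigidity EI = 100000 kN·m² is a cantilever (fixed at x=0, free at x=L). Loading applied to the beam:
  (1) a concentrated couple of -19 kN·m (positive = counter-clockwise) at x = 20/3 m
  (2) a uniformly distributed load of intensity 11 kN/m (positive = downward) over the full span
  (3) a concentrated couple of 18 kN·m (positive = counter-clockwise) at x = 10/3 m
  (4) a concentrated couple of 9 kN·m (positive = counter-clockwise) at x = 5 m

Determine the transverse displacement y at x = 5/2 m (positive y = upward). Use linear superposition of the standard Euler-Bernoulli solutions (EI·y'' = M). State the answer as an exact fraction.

Load 1 — applied couple M₀=-19 kN·m at a=20/3 m (b=L-a=10/3):
  y_1 = M₀x²/(2EI)  [x≤a] = (-19)·(5/2)²/(2·100000) = -19/32000 m
Load 2 — uniform load w=11 kN/m over full span:
  y_2 = -wx²(x²-4Lx+6L²)/(24EI) = -11·(5/2)²·((5/2)²-4·10·(5/2)+6·10²)/(24·100000) = -297/20480 m
Load 3 — applied couple M₀=18 kN·m at a=10/3 m (b=L-a=20/3):
  y_3 = M₀x²/(2EI)  [x≤a] = 18·(5/2)²/(2·100000) = 9/16000 m
Load 4 — applied couple M₀=9 kN·m at a=5 m (b=L-a=5):
  y_4 = M₀x²/(2EI)  [x≤a] = 9·(5/2)²/(2·100000) = 9/32000 m
Superposition: y = Σ y_i = -7297/512000 m ≈ -0.014252 m

y(5/2) = -7297/512000 m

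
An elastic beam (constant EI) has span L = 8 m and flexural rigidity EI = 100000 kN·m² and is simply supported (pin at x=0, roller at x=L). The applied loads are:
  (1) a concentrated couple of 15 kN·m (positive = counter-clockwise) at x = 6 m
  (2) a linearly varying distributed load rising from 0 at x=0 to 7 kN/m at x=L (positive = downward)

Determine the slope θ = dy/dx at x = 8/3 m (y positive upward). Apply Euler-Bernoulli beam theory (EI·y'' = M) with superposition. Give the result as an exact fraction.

Load 1 — applied couple M₀=15 kN·m at a=6 m (b=L-a=2):
  θ_1 = (M₀x²/(2L)+C₁)/EI  [x≤a] with C₁=M₀(3b²-L²)/(6L)=-65/4 = (15·(8/3)²/(2·8)+(-65/4))/100000 = -23/240000 rad
Load 2 — triangular load w₀=7 kN/m (0→w₀ over full span):
  θ_2 = -w₀(7L⁴-30L²x²+15x⁴)/(360LEI) = -7·(7·8⁴-30·8²·(8/3)²+15·(8/3)⁴)/(360·8·100000) = -1456/3796875 rad
Superposition: θ = Σ θ_i = -232943/486000000 rad ≈ -0.000479 rad

θ(8/3) = -232943/486000000 rad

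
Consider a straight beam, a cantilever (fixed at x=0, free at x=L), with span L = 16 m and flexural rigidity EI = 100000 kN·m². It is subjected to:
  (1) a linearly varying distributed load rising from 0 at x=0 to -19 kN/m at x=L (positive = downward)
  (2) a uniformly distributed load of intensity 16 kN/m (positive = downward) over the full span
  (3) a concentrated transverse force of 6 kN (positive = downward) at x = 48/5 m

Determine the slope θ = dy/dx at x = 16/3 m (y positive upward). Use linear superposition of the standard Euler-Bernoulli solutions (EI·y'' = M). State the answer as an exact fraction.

θ(16/3) = -52504/3796875 rad

Load 1 — triangular load w₀=-19 kN/m (0→w₀ over full span):
  θ_1 = (w₀Lx²/4-w₀L²x/3-w₀x⁴/(24L))/EI = ((-19)·16·(16/3)²/4-(-19)·16²·(16/3)/3-(-19)·(16/3)⁴/(24·16))/100000 = 49552/759375 rad
Load 2 — uniform load w=16 kN/m over full span:
  θ_2 = -wx(x²-3Lx+3L²)/(6EI) = -16·(16/3)·((16/3)²-3·16·(16/3)+3·16²)/(6·100000) = -19456/253125 rad
Load 3 — point force P=6 kN at a=48/5 m (b=L-a=32/5):
  θ_3 = -Px(2a-x)/(2EI)  [x≤a] = -6·(16/3)·(2·(48/5)-(16/3))/(2·100000) = -104/46875 rad
Superposition: θ = Σ θ_i = -52504/3796875 rad ≈ -0.013828 rad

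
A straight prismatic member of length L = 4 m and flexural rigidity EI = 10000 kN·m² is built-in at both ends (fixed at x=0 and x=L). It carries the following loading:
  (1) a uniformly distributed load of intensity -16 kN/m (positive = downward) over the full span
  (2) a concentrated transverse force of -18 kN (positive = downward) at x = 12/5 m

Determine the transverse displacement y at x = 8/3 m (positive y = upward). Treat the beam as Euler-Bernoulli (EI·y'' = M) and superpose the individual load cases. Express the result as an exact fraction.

y(8/3) = 24748/18984375 m

Load 1 — uniform load w=-16 kN/m over full span:
  y_1 = -wx²(L-x)²/(24EI) = -(-16)·(8/3)²·(4-(8/3))²/(24·10000) = 128/151875 m
Load 2 — point force P=-18 kN at a=12/5 m (b=L-a=8/5):
  y_2 = -Pa²(L-x)²(3bL-(3b+a)(L-x))/(6L³EI)  [x>a] = -(-18)·(12/5)²·(4-(8/3))²·(3·(8/5)·4-(3·(8/5)+(12/5))·(4-(8/3)))/(6·4³·10000) = 36/78125 m
Superposition: y = Σ y_i = 24748/18984375 m ≈ 0.001304 m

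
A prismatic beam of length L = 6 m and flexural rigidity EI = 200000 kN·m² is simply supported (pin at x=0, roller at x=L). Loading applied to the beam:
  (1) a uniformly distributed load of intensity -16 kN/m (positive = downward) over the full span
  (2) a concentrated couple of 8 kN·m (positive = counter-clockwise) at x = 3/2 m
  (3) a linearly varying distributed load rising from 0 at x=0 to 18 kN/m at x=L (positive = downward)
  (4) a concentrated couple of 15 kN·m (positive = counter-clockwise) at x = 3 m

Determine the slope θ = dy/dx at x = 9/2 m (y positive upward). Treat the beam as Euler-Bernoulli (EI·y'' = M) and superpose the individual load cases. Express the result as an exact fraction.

Load 1 — uniform load w=-16 kN/m over full span:
  θ_1 = -w(L³-6Lx²+4x³)/(24EI) = -(-16)·(6³-6·6·(9/2)²+4·(9/2)³)/(24·200000) = -99/200000 rad
Load 2 — applied couple M₀=8 kN·m at a=3/2 m (b=L-a=9/2):
  θ_2 = (M₀x²/(2L)-M₀(x-a)+C₁)/EI  [x>a] with C₁=M₀(3b²-L²)/(6L)=11/2 = (8·(9/2)²/(2·6)-8·((9/2)-(3/2))+(11/2))/200000 = -1/40000 rad
Load 3 — triangular load w₀=18 kN/m (0→w₀ over full span):
  θ_3 = -w₀(7L⁴-30L²x²+15x⁴)/(360LEI) = -18·(7·6⁴-30·6²·(9/2)²+15·(9/2)⁴)/(360·6·200000) = 35451/128000000 rad
Load 4 — applied couple M₀=15 kN·m at a=3 m (b=L-a=3):
  θ_4 = (M₀x²/(2L)-M₀(x-a)+C₁)/EI  [x>a] with C₁=M₀(3b²-L²)/(6L)=-15/4 = (15·(9/2)²/(2·6)-15·((9/2)-3)+(-15/4))/200000 = -3/640000 rad
Superposition: θ = Σ θ_i = -31709/128000000 rad ≈ -0.000248 rad

θ(9/2) = -31709/128000000 rad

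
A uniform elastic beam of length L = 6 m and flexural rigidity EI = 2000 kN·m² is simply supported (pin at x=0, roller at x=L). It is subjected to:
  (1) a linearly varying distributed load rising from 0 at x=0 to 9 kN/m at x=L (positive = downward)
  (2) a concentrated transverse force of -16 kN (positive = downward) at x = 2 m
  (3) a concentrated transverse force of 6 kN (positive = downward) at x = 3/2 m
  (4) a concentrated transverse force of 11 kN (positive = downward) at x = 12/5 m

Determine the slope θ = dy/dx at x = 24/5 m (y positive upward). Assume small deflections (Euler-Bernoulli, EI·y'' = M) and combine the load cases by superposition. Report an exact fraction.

θ(24/5) = 3101711/180000000 rad

Load 1 — triangular load w₀=9 kN/m (0→w₀ over full span):
  θ_1 = -w₀(7L⁴-30L²x²+15x⁴)/(360LEI) = -9·(7·6⁴-30·6²·(24/5)²+15·(24/5)⁴)/(360·6·2000) = 20439/1250000 rad
Load 2 — point force P=-16 kN at a=2 m (b=L-a=4):
  θ_2 = -Pa(2L²-6Lx+3x²+a²)/(6LEI)  [x>a] = -(-16)·2·(2·6²-6·6·(24/5)+3·(24/5)²+2²)/(6·6·2000) = -346/28125 rad
Load 3 — point force P=6 kN at a=3/2 m (b=L-a=9/2):
  θ_3 = -Pa(2L²-6Lx+3x²+a²)/(6LEI)  [x>a] = -6·(3/2)·(2·6²-6·6·(24/5)+3·(24/5)²+(3/2)²)/(6·6·2000) = 2943/800000 rad
Load 4 — point force P=11 kN at a=12/5 m (b=L-a=18/5):
  θ_4 = -Pa(2L²-6Lx+3x²+a²)/(6LEI)  [x>a] = -11·(12/5)·(2·6²-6·6·(24/5)+3·(24/5)²+(12/5)²)/(6·6·2000) = 297/31250 rad
Superposition: θ = Σ θ_i = 3101711/180000000 rad ≈ 0.017232 rad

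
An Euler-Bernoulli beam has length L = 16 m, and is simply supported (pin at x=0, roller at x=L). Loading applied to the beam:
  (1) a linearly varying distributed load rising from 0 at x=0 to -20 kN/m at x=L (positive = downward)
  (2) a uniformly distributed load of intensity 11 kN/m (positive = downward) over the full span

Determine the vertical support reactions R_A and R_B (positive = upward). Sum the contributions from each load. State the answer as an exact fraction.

Load 1 — triangular load w₀=-20 kN/m (0→w₀ over full span):
  R_A = w₀L/6 = (-20)·16/6 = -160/3 kN
  R_B = w₀L/3 = (-20)·16/3 = -320/3 kN
Load 2 — uniform load w=11 kN/m over full span:
  R_A = wL/2 = 11·16/2 = 88 kN
  R_B = wL/2 = 11·16/2 = 88 kN
Superposition: R_A = 104/3 kN, R_B = -56/3 kN

R_A = 104/3 kN, R_B = -56/3 kN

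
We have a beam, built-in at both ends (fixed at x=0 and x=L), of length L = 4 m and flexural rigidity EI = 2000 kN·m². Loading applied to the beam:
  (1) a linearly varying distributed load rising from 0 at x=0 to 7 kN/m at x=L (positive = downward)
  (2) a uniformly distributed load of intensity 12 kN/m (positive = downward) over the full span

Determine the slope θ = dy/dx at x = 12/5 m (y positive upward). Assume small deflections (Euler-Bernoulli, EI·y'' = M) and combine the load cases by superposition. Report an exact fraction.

Load 1 — triangular load w₀=7 kN/m (0→w₀ over full span):
  θ_1 = -w₀(2x(L-x)(L-2x)(x+2L)+x²(L-x)²)/(120LEI) = -7·(2·(12/5)·(4-(12/5))·(4-2·(12/5))·((12/5)+2·4)+(12/5)²·(4-(12/5))²)/(120·4·2000) = 28/78125 rad
Load 2 — uniform load w=12 kN/m over full span:
  θ_2 = -wx(L-x)(L-2x)/(12EI) = -12·(12/5)·(4-(12/5))·(4-2·(12/5))/(12·2000) = 24/15625 rad
Superposition: θ = Σ θ_i = 148/78125 rad ≈ 0.001894 rad

θ(12/5) = 148/78125 rad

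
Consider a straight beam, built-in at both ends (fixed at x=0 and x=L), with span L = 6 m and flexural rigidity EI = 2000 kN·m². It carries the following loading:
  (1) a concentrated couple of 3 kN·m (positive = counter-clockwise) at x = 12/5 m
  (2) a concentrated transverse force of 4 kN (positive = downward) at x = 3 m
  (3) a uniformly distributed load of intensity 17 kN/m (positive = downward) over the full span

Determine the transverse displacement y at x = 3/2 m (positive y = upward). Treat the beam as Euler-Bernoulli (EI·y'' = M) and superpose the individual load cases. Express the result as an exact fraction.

Load 1 — applied couple M₀=3 kN·m at a=12/5 m (b=L-a=18/5):
  y_1 = (R_Ax³/6 - M_Ax²/2)/EI  [x≤a] with R_A=18/25, M_A=9/25 = ((18/25)·(3/2)³/6 - (9/25)·(3/2)²/2)/2000 = 0 m
Load 2 — point force P=4 kN at a=3 m (b=L-a=3):
  y_2 = -Pb²x²(3aL-(3a+b)x)/(6L³EI)  [x≤a] = -4·3²·(3/2)²·(3·3·6-(3·3+3)·(3/2))/(6·6³·2000) = -9/8000 m
Load 3 — uniform load w=17 kN/m over full span:
  y_3 = -wx²(L-x)²/(24EI) = -17·(3/2)²·(6-(3/2))²/(24·2000) = -4131/256000 m
Superposition: y = Σ y_i = -4419/256000 m ≈ -0.017262 m

y(3/2) = -4419/256000 m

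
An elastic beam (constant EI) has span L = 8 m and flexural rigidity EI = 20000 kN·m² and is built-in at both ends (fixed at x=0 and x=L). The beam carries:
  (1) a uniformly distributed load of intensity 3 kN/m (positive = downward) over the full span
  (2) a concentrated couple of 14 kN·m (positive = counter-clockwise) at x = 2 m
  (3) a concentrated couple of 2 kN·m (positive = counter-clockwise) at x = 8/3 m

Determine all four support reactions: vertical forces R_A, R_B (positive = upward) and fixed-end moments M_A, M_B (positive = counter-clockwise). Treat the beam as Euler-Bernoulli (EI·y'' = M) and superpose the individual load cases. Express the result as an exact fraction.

Load 1 — uniform load w=3 kN/m over full span:
  R_A = wL/2 = 3·8/2 = 12 kN
  M_A = wL²/12 = 3·8²/12 = 16 kN·m
  R_B = wL/2 = 3·8/2 = 12 kN
  M_B = -wL²/12 = -3·8²/12 = -16 kN·m
Load 2 — applied couple M₀=14 kN·m at a=2 m (b=L-a=6):
  R_A = 6M₀ab/L³ = 6·14·2·6/8³ = 63/32 kN
  M_A = M₀b(2a-b)/L² = 14·6·(2·2-6)/8² = -21/8 kN·m
  R_B = -6M₀ab/L³ = -6·14·2·6/8³ = -63/32 kN
  M_B = M₀a(2b-a)/L² = 14·2·(2·6-2)/8² = 35/8 kN·m
Load 3 — applied couple M₀=2 kN·m at a=8/3 m (b=L-a=16/3):
  R_A = 6M₀ab/L³ = 6·2·(8/3)·(16/3)/8³ = 1/3 kN
  M_A = M₀b(2a-b)/L² = 2·(16/3)·(2·(8/3)-(16/3))/8² = 0 kN·m
  R_B = -6M₀ab/L³ = -6·2·(8/3)·(16/3)/8³ = -1/3 kN
  M_B = M₀a(2b-a)/L² = 2·(8/3)·(2·(16/3)-(8/3))/8² = 2/3 kN·m
Superposition: R_A = 1373/96 kN, M_A = 107/8 kN·m, R_B = 931/96 kN, M_B = -263/24 kN·m

R_A = 1373/96 kN, M_A = 107/8 kN·m, R_B = 931/96 kN, M_B = -263/24 kN·m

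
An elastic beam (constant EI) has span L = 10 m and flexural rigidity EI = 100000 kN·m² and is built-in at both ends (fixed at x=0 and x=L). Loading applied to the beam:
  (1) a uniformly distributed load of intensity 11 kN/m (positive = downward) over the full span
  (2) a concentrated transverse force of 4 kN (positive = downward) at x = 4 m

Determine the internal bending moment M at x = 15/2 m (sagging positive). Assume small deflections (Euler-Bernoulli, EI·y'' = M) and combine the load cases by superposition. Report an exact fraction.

Load 1 — uniform load w=11 kN/m over full span:
  M_1 = wLx/2 - wL²/12 - wx²/2 = 11·10·(15/2)/2 - 11·10²/12 - 11·(15/2)²/2 = 275/24 kN·m
Load 2 — point force P=4 kN at a=4 m (b=L-a=6):
  M_2 = Pa²(a+3b)(L-x)/L³ - Pa²b/L²  [x>a] = 4·4²·(4+3·6)·(10-(15/2))/10³ - 4·4²·6/10² = -8/25 kN·m
Superposition: M = Σ M_i = 6683/600 kN·m ≈ 11.138333 kN·m

M(15/2) = 6683/600 kN·m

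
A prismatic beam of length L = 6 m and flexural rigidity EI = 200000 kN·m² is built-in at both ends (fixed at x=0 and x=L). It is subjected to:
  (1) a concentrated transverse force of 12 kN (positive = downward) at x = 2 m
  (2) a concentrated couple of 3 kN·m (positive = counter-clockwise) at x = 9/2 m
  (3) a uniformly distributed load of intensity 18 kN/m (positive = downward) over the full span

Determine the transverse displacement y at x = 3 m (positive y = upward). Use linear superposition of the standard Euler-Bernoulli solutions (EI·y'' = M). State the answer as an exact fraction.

Load 1 — point force P=12 kN at a=2 m (b=L-a=4):
  y_1 = -Pa²(L-x)²(3bL-(3b+a)(L-x))/(6L³EI)  [x>a] = -12·2²·(6-3)²·(3·4·6-(3·4+2)·(6-3))/(6·6³·200000) = -1/20000 m
Load 2 — applied couple M₀=3 kN·m at a=9/2 m (b=L-a=3/2):
  y_2 = (R_Ax³/6 - M_Ax²/2)/EI  [x≤a] with R_A=9/16, M_A=15/16 = ((9/16)·3³/6 - (15/16)·3²/2)/200000 = -27/3200000 m
Load 3 — uniform load w=18 kN/m over full span:
  y_3 = -wx²(L-x)²/(24EI) = -18·3²·(6-3)²/(24·200000) = -243/800000 m
Superposition: y = Σ y_i = -1159/3200000 m ≈ -0.000362 m

y(3) = -1159/3200000 m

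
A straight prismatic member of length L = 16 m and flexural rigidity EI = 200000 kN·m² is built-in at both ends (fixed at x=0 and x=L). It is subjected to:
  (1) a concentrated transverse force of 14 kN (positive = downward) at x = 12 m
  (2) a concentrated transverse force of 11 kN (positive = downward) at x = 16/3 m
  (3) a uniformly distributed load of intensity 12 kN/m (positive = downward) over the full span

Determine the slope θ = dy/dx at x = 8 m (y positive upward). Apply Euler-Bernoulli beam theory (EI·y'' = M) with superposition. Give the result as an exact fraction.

θ(8) = -13/2700000 rad

Load 1 — point force P=14 kN at a=12 m (b=L-a=4):
  θ_1 = -Pb²x(2aL-(3a+b)x)/(2L³EI)  [x≤a] = -14·4²·8·(2·12·16-(3·12+4)·8)/(2·16³·200000) = -7/100000 rad
Load 2 — point force P=11 kN at a=16/3 m (b=L-a=32/3):
  θ_2 = Pa²(L-x)(2bL-(3b+a)(L-x))/(2L³EI)  [x>a] = 11·(16/3)²·(16-8)·(2·(32/3)·16-(3·(32/3)+(16/3))·(16-8))/(2·16³·200000) = 11/168750 rad
Load 3 — uniform load w=12 kN/m over full span:
  θ_3 = -wx(L-x)(L-2x)/(12EI) = -12·8·(16-8)·(16-2·8)/(12·200000) = 0 rad
Superposition: θ = Σ θ_i = -13/2700000 rad ≈ -0.000005 rad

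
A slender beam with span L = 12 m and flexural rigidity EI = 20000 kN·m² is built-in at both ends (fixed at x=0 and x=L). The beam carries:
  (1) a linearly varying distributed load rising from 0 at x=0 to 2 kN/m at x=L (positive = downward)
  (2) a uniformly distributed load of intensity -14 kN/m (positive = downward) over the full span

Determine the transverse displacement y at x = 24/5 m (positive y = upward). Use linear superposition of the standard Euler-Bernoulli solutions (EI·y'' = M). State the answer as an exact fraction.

Load 1 — triangular load w₀=2 kN/m (0→w₀ over full span):
  y_1 = -w₀x²(L-x)²(x+2L)/(120LEI) = -2·(24/5)²·(12-(24/5))²·((24/5)+2·12)/(120·12·20000) = -23328/9765625 m
Load 2 — uniform load w=-14 kN/m over full span:
  y_2 = -wx²(L-x)²/(24EI) = -(-14)·(24/5)²·(12-(24/5))²/(24·20000) = 13608/390625 m
Superposition: y = Σ y_i = 316872/9765625 m ≈ 0.032448 m

y(24/5) = 316872/9765625 m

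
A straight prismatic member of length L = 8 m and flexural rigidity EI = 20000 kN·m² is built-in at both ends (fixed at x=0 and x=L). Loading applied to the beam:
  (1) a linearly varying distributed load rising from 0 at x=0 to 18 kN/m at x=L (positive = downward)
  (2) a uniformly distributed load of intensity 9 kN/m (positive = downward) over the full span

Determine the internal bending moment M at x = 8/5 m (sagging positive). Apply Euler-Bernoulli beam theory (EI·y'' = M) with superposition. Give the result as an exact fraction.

M(8/5) = -912/125 kN·m

Load 1 — triangular load w₀=18 kN/m (0→w₀ over full span):
  M_1 = 3w₀Lx/20 - w₀L²/30 - w₀x³/(6L) = 3·18·8·(8/5)/20 - 18·8²/30 - 18·(8/5)³/(6·8) = -672/125 kN·m
Load 2 — uniform load w=9 kN/m over full span:
  M_2 = wLx/2 - wL²/12 - wx²/2 = 9·8·(8/5)/2 - 9·8²/12 - 9·(8/5)²/2 = -48/25 kN·m
Superposition: M = Σ M_i = -912/125 kN·m ≈ -7.296000 kN·m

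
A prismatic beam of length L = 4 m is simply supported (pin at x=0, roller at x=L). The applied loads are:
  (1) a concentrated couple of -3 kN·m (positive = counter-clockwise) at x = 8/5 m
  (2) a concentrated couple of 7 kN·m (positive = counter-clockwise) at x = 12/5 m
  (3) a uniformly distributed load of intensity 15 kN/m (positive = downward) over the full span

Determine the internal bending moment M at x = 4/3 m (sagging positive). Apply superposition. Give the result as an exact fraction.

M(4/3) = 28 kN·m

Load 1 — applied couple M₀=-3 kN·m at a=8/5 m (b=L-a=12/5):
  M_1 = M₀x/L  [x≤a] = (-3)·(4/3)/4 = -1 kN·m
Load 2 — applied couple M₀=7 kN·m at a=12/5 m (b=L-a=8/5):
  M_2 = M₀x/L  [x≤a] = 7·(4/3)/4 = 7/3 kN·m
Load 3 — uniform load w=15 kN/m over full span:
  M_3 = wx(L-x)/2 = 15·(4/3)·(4-(4/3))/2 = 80/3 kN·m
Superposition: M = Σ M_i = 28 kN·m ≈ 28.000000 kN·m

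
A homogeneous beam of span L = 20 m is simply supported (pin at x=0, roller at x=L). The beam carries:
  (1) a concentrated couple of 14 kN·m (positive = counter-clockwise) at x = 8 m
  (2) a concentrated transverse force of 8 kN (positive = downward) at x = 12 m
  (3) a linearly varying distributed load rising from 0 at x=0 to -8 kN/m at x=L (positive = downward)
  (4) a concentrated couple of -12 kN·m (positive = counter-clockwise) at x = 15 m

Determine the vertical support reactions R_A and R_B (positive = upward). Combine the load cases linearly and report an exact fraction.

Load 1 — applied couple M₀=14 kN·m at a=8 m (b=L-a=12):
  R_A = M₀/L = 14/20 = 7/10 kN
  R_B = -M₀/L = -14/20 = -7/10 kN
Load 2 — point force P=8 kN at a=12 m (b=L-a=8):
  R_A = Pb/L = 8·8/20 = 16/5 kN
  R_B = Pa/L = 8·12/20 = 24/5 kN
Load 3 — triangular load w₀=-8 kN/m (0→w₀ over full span):
  R_A = w₀L/6 = (-8)·20/6 = -80/3 kN
  R_B = w₀L/3 = (-8)·20/3 = -160/3 kN
Load 4 — applied couple M₀=-12 kN·m at a=15 m (b=L-a=5):
  R_A = M₀/L = (-12)/20 = -3/5 kN
  R_B = -M₀/L = -(-12)/20 = 3/5 kN
Superposition: R_A = -701/30 kN, R_B = -1459/30 kN

R_A = -701/30 kN, R_B = -1459/30 kN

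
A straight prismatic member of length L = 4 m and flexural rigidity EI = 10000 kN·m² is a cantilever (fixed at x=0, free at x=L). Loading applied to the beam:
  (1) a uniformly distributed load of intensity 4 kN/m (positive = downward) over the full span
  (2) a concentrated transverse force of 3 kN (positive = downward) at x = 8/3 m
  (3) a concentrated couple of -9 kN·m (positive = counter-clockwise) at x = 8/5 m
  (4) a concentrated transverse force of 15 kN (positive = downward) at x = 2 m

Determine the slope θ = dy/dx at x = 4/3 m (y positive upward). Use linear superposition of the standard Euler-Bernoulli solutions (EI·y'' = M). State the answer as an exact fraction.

θ(4/3) = -1553/202500 rad

Load 1 — uniform load w=4 kN/m over full span:
  θ_1 = -wx(x²-3Lx+3L²)/(6EI) = -4·(4/3)·((4/3)²-3·4·(4/3)+3·4²)/(6·10000) = -152/50625 rad
Load 2 — point force P=3 kN at a=8/3 m (b=L-a=4/3):
  θ_2 = -Px(2a-x)/(2EI)  [x≤a] = -3·(4/3)·(2·(8/3)-(4/3))/(2·10000) = -1/1250 rad
Load 3 — applied couple M₀=-9 kN·m at a=8/5 m (b=L-a=12/5):
  θ_3 = M₀x/EI  [x≤a] = (-9)·(4/3)/10000 = -3/2500 rad
Load 4 — point force P=15 kN at a=2 m (b=L-a=2):
  θ_4 = -Px(2a-x)/(2EI)  [x≤a] = -15·(4/3)·(2·2-(4/3))/(2·10000) = -1/375 rad
Superposition: θ = Σ θ_i = -1553/202500 rad ≈ -0.007669 rad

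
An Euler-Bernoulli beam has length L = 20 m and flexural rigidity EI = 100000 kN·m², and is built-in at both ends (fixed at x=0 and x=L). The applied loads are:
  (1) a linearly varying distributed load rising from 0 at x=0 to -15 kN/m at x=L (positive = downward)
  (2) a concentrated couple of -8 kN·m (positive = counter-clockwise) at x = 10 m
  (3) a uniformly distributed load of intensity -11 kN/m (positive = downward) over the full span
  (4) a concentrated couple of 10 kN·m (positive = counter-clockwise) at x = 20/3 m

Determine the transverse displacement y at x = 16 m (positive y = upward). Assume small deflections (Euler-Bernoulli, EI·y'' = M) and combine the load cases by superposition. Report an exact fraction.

y(16) = 934/28125 m

Load 1 — triangular load w₀=-15 kN/m (0→w₀ over full span):
  y_1 = -w₀x²(L-x)²(x+2L)/(120LEI) = -(-15)·16²·(20-16)²·(16+2·20)/(120·20·100000) = 224/15625 m
Load 2 — applied couple M₀=-8 kN·m at a=10 m (b=L-a=10):
  y_2 = (R_Ax³/6 - M_Ax²/2 - M₀(x-a)²/2)/EI  [x>a] with R_A=-3/5, M_A=-2 = ((-3/5)·16³/6 - (-2)·16²/2 - (-8)·(16-10)²/2)/100000 = -3/31250 m
Load 3 — uniform load w=-11 kN/m over full span:
  y_3 = -wx²(L-x)²/(24EI) = -(-11)·16²·(20-16)²/(24·100000) = 176/9375 m
Load 4 — applied couple M₀=10 kN·m at a=20/3 m (b=L-a=40/3):
  y_4 = (R_Ax³/6 - M_Ax²/2 - M₀(x-a)²/2)/EI  [x>a] with R_A=2/3, M_A=0 = ((2/3)·16³/6 - 0·16²/2 - 10·(16-(20/3))²/2)/100000 = 11/56250 m
Superposition: y = Σ y_i = 934/28125 m ≈ 0.033209 m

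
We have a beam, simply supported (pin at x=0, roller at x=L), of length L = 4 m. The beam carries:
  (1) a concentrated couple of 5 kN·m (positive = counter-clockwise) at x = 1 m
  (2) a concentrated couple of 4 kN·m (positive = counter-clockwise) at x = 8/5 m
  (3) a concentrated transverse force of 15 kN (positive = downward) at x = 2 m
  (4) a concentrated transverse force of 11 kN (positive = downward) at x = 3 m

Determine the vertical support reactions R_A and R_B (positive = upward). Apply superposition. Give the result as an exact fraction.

R_A = 25/2 kN, R_B = 27/2 kN

Load 1 — applied couple M₀=5 kN·m at a=1 m (b=L-a=3):
  R_A = M₀/L = 5/4 kN
  R_B = -M₀/L = -5/4 kN
Load 2 — applied couple M₀=4 kN·m at a=8/5 m (b=L-a=12/5):
  R_A = M₀/L = 4/4 = 1 kN
  R_B = -M₀/L = -4/4 = -1 kN
Load 3 — point force P=15 kN at a=2 m (b=L-a=2):
  R_A = Pb/L = 15·2/4 = 15/2 kN
  R_B = Pa/L = 15·2/4 = 15/2 kN
Load 4 — point force P=11 kN at a=3 m (b=L-a=1):
  R_A = Pb/L = 11·1/4 = 11/4 kN
  R_B = Pa/L = 11·3/4 = 33/4 kN
Superposition: R_A = 25/2 kN, R_B = 27/2 kN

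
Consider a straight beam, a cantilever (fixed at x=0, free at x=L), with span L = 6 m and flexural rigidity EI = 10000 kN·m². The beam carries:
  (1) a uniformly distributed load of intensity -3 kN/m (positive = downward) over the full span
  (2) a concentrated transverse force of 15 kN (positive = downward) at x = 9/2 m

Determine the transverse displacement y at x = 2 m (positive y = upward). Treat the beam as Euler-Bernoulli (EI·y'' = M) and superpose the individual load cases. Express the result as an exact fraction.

y(2) = -29/10000 m

Load 1 — uniform load w=-3 kN/m over full span:
  y_1 = -wx²(x²-4Lx+6L²)/(24EI) = -(-3)·2²·(2²-4·6·2+6·6²)/(24·10000) = 43/5000 m
Load 2 — point force P=15 kN at a=9/2 m (b=L-a=3/2):
  y_2 = -Px²(3a-x)/(6EI)  [x≤a] = -15·2²·(3·(9/2)-2)/(6·10000) = -23/2000 m
Superposition: y = Σ y_i = -29/10000 m ≈ -0.002900 m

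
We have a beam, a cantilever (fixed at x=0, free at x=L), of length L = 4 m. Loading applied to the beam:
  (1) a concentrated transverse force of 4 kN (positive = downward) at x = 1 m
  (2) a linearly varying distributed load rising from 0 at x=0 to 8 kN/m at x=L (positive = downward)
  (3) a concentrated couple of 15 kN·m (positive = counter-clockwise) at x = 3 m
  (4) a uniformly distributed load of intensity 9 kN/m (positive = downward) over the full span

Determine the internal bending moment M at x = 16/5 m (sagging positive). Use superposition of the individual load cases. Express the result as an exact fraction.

Load 1 — point force P=4 kN at a=1 m (b=L-a=3):
  M_1 = 0  [x>a] = 0 kN·m
Load 2 — triangular load w₀=8 kN/m (0→w₀ over full span):
  M_2 = w₀Lx/2 - w₀L²/3 - w₀x³/(6L) = 8·4·(16/5)/2 - 8·4²/3 - 8·(16/5)³/(6·4) = -896/375 kN·m
Load 3 — applied couple M₀=15 kN·m at a=3 m (b=L-a=1):
  M_3 = 0  [x>a] = 0 kN·m
Load 4 — uniform load w=9 kN/m over full span:
  M_4 = -w(L-x)²/2 = -9·(4-(16/5))²/2 = -72/25 kN·m
Superposition: M = Σ M_i = -1976/375 kN·m ≈ -5.269333 kN·m

M(16/5) = -1976/375 kN·m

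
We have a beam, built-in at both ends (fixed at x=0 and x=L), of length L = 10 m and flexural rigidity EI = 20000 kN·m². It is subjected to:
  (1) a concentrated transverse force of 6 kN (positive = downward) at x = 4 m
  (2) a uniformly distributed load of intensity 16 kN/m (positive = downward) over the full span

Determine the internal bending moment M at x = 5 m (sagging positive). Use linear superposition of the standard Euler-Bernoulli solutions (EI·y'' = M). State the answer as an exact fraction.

Load 1 — point force P=6 kN at a=4 m (b=L-a=6):
  M_1 = Pa²(a+3b)(L-x)/L³ - Pa²b/L²  [x>a] = 6·4²·(4+3·6)·(10-5)/10³ - 6·4²·6/10² = 24/5 kN·m
Load 2 — uniform load w=16 kN/m over full span:
  M_2 = wLx/2 - wL²/12 - wx²/2 = 16·10·5/2 - 16·10²/12 - 16·5²/2 = 200/3 kN·m
Superposition: M = Σ M_i = 1072/15 kN·m ≈ 71.466667 kN·m

M(5) = 1072/15 kN·m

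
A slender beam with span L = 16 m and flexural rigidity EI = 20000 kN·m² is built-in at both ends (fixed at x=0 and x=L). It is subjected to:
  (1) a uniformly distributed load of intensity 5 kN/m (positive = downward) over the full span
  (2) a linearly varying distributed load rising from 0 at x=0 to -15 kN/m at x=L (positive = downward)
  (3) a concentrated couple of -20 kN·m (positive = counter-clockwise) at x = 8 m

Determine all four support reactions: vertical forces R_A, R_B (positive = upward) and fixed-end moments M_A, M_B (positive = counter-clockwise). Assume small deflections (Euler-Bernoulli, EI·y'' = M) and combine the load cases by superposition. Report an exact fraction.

Load 1 — uniform load w=5 kN/m over full span:
  R_A = wL/2 = 5·16/2 = 40 kN
  M_A = wL²/12 = 5·16²/12 = 320/3 kN·m
  R_B = wL/2 = 5·16/2 = 40 kN
  M_B = -wL²/12 = -5·16²/12 = -320/3 kN·m
Load 2 — triangular load w₀=-15 kN/m (0→w₀ over full span):
  R_A = 3w₀L/20 = 3·(-15)·16/20 = -36 kN
  M_A = w₀L²/30 = (-15)·16²/30 = -128 kN·m
  R_B = 7w₀L/20 = 7·(-15)·16/20 = -84 kN
  M_B = -w₀L²/20 = -(-15)·16²/20 = 192 kN·m
Load 3 — applied couple M₀=-20 kN·m at a=8 m (b=L-a=8):
  R_A = 6M₀ab/L³ = 6·(-20)·8·8/16³ = -15/8 kN
  M_A = M₀b(2a-b)/L² = (-20)·8·(2·8-8)/16² = -5 kN·m
  R_B = -6M₀ab/L³ = -6·(-20)·8·8/16³ = 15/8 kN
  M_B = M₀a(2b-a)/L² = (-20)·8·(2·8-8)/16² = -5 kN·m
Superposition: R_A = 17/8 kN, M_A = -79/3 kN·m, R_B = -337/8 kN, M_B = 241/3 kN·m

R_A = 17/8 kN, M_A = -79/3 kN·m, R_B = -337/8 kN, M_B = 241/3 kN·m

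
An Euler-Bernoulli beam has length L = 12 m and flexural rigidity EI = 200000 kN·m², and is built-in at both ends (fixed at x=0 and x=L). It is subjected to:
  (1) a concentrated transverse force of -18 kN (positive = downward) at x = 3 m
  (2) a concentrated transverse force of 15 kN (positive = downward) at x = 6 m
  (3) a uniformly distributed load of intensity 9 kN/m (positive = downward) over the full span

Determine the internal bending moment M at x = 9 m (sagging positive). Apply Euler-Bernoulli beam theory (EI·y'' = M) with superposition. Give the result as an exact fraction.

M(9) = 243/16 kN·m

Load 1 — point force P=-18 kN at a=3 m (b=L-a=9):
  M_1 = Pa²(a+3b)(L-x)/L³ - Pa²b/L²  [x>a] = (-18)·3²·(3+3·9)·(12-9)/12³ - (-18)·3²·9/12² = 27/16 kN·m
Load 2 — point force P=15 kN at a=6 m (b=L-a=6):
  M_2 = Pa²(a+3b)(L-x)/L³ - Pa²b/L²  [x>a] = 15·6²·(6+3·6)·(12-9)/12³ - 15·6²·6/12² = 0 kN·m
Load 3 — uniform load w=9 kN/m over full span:
  M_3 = wLx/2 - wL²/12 - wx²/2 = 9·12·9/2 - 9·12²/12 - 9·9²/2 = 27/2 kN·m
Superposition: M = Σ M_i = 243/16 kN·m ≈ 15.187500 kN·m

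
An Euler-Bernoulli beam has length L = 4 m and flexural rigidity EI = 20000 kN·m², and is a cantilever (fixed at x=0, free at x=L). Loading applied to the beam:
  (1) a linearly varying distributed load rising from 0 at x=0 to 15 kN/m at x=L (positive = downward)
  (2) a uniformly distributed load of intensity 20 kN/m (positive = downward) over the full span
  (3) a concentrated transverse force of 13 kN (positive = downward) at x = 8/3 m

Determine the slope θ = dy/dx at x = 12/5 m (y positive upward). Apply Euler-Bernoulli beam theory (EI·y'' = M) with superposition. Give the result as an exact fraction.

θ(12/5) = -2783/156250 rad

Load 1 — triangular load w₀=15 kN/m (0→w₀ over full span):
  θ_1 = (w₀Lx²/4-w₀L²x/3-w₀x⁴/(24L))/EI = (15·4·(12/5)²/4-15·4²·(12/5)/3-15·(12/5)⁴/(24·4))/20000 = -1731/312500 rad
Load 2 — uniform load w=20 kN/m over full span:
  θ_2 = -wx(x²-3Lx+3L²)/(6EI) = -20·(12/5)·((12/5)²-3·4·(12/5)+3·4²)/(6·20000) = -156/15625 rad
Load 3 — point force P=13 kN at a=8/3 m (b=L-a=4/3):
  θ_3 = -Px(2a-x)/(2EI)  [x≤a] = -13·(12/5)·(2·(8/3)-(12/5))/(2·20000) = -143/62500 rad
Superposition: θ = Σ θ_i = -2783/156250 rad ≈ -0.017811 rad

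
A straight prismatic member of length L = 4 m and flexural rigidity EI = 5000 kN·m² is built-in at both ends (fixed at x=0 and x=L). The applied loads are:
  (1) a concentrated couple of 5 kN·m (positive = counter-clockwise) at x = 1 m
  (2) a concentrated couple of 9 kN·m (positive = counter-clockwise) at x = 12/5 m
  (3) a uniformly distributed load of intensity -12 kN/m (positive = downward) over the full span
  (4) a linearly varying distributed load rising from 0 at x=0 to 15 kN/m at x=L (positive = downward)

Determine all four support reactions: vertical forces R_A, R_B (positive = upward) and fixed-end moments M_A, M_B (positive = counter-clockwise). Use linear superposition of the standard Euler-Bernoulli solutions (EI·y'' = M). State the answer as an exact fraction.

R_A = -8283/800 kN, M_A = -2423/400 kN·m, R_B = -6117/800 kN, M_B = 2657/400 kN·m

Load 1 — applied couple M₀=5 kN·m at a=1 m (b=L-a=3):
  R_A = 6M₀ab/L³ = 6·5·1·3/4³ = 45/32 kN
  M_A = M₀b(2a-b)/L² = 5·3·(2·1-3)/4² = -15/16 kN·m
  R_B = -6M₀ab/L³ = -6·5·1·3/4³ = -45/32 kN
  M_B = M₀a(2b-a)/L² = 5·1·(2·3-1)/4² = 25/16 kN·m
Load 2 — applied couple M₀=9 kN·m at a=12/5 m (b=L-a=8/5):
  R_A = 6M₀ab/L³ = 6·9·(12/5)·(8/5)/4³ = 81/25 kN
  M_A = M₀b(2a-b)/L² = 9·(8/5)·(2·(12/5)-(8/5))/4² = 72/25 kN·m
  R_B = -6M₀ab/L³ = -6·9·(12/5)·(8/5)/4³ = -81/25 kN
  M_B = M₀a(2b-a)/L² = 9·(12/5)·(2·(8/5)-(12/5))/4² = 27/25 kN·m
Load 3 — uniform load w=-12 kN/m over full span:
  R_A = wL/2 = (-12)·4/2 = -24 kN
  M_A = wL²/12 = (-12)·4²/12 = -16 kN·m
  R_B = wL/2 = (-12)·4/2 = -24 kN
  M_B = -wL²/12 = -(-12)·4²/12 = 16 kN·m
Load 4 — triangular load w₀=15 kN/m (0→w₀ over full span):
  R_A = 3w₀L/20 = 3·15·4/20 = 9 kN
  M_A = w₀L²/30 = 15·4²/30 = 8 kN·m
  R_B = 7w₀L/20 = 7·15·4/20 = 21 kN
  M_B = -w₀L²/20 = -15·4²/20 = -12 kN·m
Superposition: R_A = -8283/800 kN, M_A = -2423/400 kN·m, R_B = -6117/800 kN, M_B = 2657/400 kN·m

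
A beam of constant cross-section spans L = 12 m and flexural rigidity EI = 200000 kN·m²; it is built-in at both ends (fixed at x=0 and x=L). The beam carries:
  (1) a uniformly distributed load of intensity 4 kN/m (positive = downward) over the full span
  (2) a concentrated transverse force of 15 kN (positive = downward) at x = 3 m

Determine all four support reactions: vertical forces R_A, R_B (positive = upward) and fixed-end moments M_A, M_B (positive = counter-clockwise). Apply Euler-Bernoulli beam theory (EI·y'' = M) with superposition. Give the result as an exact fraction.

Load 1 — uniform load w=4 kN/m over full span:
  R_A = wL/2 = 4·12/2 = 24 kN
  M_A = wL²/12 = 4·12²/12 = 48 kN·m
  R_B = wL/2 = 4·12/2 = 24 kN
  M_B = -wL²/12 = -4·12²/12 = -48 kN·m
Load 2 — point force P=15 kN at a=3 m (b=L-a=9):
  R_A = Pb²(3a+b)/L³ = 15·9²·(3·3+9)/12³ = 405/32 kN
  M_A = Pab²/L² = 15·3·9²/12² = 405/16 kN·m
  R_B = Pa²(a+3b)/L³ = 15·3²·(3+3·9)/12³ = 75/32 kN
  M_B = -Pa²b/L² = -15·3²·9/12² = -135/16 kN·m
Superposition: R_A = 1173/32 kN, M_A = 1173/16 kN·m, R_B = 843/32 kN, M_B = -903/16 kN·m

R_A = 1173/32 kN, M_A = 1173/16 kN·m, R_B = 843/32 kN, M_B = -903/16 kN·m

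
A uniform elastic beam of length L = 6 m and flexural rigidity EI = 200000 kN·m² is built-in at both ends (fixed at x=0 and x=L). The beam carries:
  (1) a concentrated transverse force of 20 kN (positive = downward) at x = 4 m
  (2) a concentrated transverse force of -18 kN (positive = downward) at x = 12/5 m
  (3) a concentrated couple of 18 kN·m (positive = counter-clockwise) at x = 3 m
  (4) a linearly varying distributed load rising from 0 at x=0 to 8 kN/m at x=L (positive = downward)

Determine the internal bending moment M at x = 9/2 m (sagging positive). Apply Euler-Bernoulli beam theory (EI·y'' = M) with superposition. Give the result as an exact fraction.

Load 1 — point force P=20 kN at a=4 m (b=L-a=2):
  M_1 = Pa²(a+3b)(L-x)/L³ - Pa²b/L²  [x>a] = 20·4²·(4+3·2)·(6-(9/2))/6³ - 20·4²·2/6² = 40/9 kN·m
Load 2 — point force P=-18 kN at a=12/5 m (b=L-a=18/5):
  M_2 = Pa²(a+3b)(L-x)/L³ - Pa²b/L²  [x>a] = (-18)·(12/5)²·((12/5)+3·(18/5))·(6-(9/2))/6³ - (-18)·(12/5)²·(18/5)/6² = 108/125 kN·m
Load 3 — applied couple M₀=18 kN·m at a=3 m (b=L-a=3):
  M_3 = R_Ax - M_A - M₀  [x>a] with R_A=9/2, M_A=9/2 = (9/2)·(9/2) - (9/2) - 18 = -9/4 kN·m
Load 4 — triangular load w₀=8 kN/m (0→w₀ over full span):
  M_4 = 3w₀Lx/20 - w₀L²/30 - w₀x³/(6L) = 3·8·6·(9/2)/20 - 8·6²/30 - 8·(9/2)³/(6·6) = 51/20 kN·m
Superposition: M = Σ M_i = 12619/2250 kN·m ≈ 5.608444 kN·m

M(9/2) = 12619/2250 kN·m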